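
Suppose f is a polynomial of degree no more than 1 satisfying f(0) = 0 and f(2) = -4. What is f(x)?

f(x) = -2x

Write f(x) = ax + b. Substituting each data point gives a linear system:
  b = 0
  2a + b = -4
Solving the system yields a = -2, b = 0.
So f(x) = -2x.
Check: f(2) = -4. ✓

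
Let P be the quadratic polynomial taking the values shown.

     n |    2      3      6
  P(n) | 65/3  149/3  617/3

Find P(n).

Write P(n) = an^2 + bn + c. Substituting each data point gives a linear system:
  4a + 2b + c = 65/3
  9a + 3b + c = 149/3
  36a + 6b + c = 617/3
Solving the system yields a = 6, b = -2, c = 5/3.
So P(n) = 6n² - 2n + 5/3.
Check: P(2) = 65/3. ✓

P(n) = 6n^2 - 2n + 5/3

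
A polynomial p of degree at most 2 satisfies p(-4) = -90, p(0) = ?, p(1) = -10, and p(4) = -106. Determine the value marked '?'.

-2

The 3 known points determine the degree-2 polynomial uniquely.
Write p(t) = at^2 + bt + c. Substituting each data point gives a linear system:
  16a - 4b + c = -90
  a + b + c = -10
  16a + 4b + c = -106
Solving the system yields a = -6, b = -2, c = -2.
So p(t) = -6t² - 2t - 2.
Then p(0) = -2.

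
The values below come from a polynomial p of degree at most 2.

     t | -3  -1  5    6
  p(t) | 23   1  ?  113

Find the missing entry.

The 3 known points determine the degree-2 polynomial uniquely.
Write p(t) = at^2 + bt + c. Substituting each data point gives a linear system:
  9a - 3b + c = 23
  a - b + c = 1
  36a + 6b + c = 113
Solving the system yields a = 3, b = 1, c = -1.
So p(t) = 3t² + t - 1.
Then p(5) = 79.

79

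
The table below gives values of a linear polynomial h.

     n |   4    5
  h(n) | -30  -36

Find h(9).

-60

Using the Lagrange interpolation formula with nodes 4, 5:
  L_0(n) = (n - 5) / -1
  L_1(n) = (n - 4) / 1
Then h(n) = -30·L_0(n) - 36·L_1(n).
Expanding and collecting terms gives h(n) = -6n - 6.
Evaluating at n = 9: h(9) = -60.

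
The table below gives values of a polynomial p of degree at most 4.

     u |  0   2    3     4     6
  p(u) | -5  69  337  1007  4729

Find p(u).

p(u) = 3u^4 + 4u^3 - 3u - 5

Write p(u) = au^4 + bu^3 + cu^2 + du + e. Substituting each data point gives a linear system:
  e = -5
  16a + 8b + 4c + 2d + e = 69
  81a + 27b + 9c + 3d + e = 337
  256a + 64b + 16c + 4d + e = 1007
  1296a + 216b + 36c + 6d + e = 4729
Solving the system yields a = 3, b = 4, c = 0, d = -3, e = -5.
So p(u) = 3u⁴ + 4u³ - 3u - 5.
Check: p(3) = 337. ✓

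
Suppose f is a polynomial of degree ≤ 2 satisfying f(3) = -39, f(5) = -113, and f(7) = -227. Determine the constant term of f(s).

Write f(s) = as^2 + bs + c. Substituting each data point gives a linear system:
  9a + 3b + c = -39
  25a + 5b + c = -113
  49a + 7b + c = -227
Solving the system yields a = -5, b = 3, c = -3.
So f(s) = -5s^2 + 3s - 3.
The constant term is -3.

-3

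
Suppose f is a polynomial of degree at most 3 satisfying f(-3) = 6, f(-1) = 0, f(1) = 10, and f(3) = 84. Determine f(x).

Using the Lagrange interpolation formula with nodes -3, -1, 1, 3:
  L_0(x) = (x + 1)(x - 1)(x - 3) / -48
  L_1(x) = (x + 3)(x - 1)(x - 3) / 16
  L_2(x) = (x + 3)(x + 1)(x - 3) / -16
  L_3(x) = (x + 3)(x + 1)(x - 1) / 48
Then f(x) = 6·L_0(x) + 0·L_1(x) + 10·L_2(x) + 84·L_3(x).
Expanding and collecting terms gives f(x) = x^3 + 5x^2 + 4x.
Check: f(3) = 84. ✓

f(x) = x^3 + 5x^2 + 4x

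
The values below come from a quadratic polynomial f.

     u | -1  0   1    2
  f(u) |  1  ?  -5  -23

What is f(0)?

3

The 3 known points determine the degree-2 polynomial uniquely.
Write f(u) = au^2 + bu + c. Substituting each data point gives a linear system:
  a - b + c = 1
  a + b + c = -5
  4a + 2b + c = -23
Solving the system yields a = -5, b = -3, c = 3.
So f(u) = -5u^2 - 3u + 3.
Then f(0) = 3.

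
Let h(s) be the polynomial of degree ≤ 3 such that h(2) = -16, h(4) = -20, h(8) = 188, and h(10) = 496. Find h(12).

1004

Using the Lagrange interpolation formula with nodes 2, 4, 8, 10:
  L_0(s) = (s - 4)(s - 8)(s - 10) / -96
  L_1(s) = (s - 2)(s - 8)(s - 10) / 48
  L_2(s) = (s - 2)(s - 4)(s - 10) / -48
  L_3(s) = (s - 2)(s - 4)(s - 8) / 96
Then h(s) = -16·L_0(s) - 20·L_1(s) + 188·L_2(s) + 496·L_3(s).
Expanding and collecting terms gives h(s) = s^3 - 5s^2 - 4.
Evaluating at s = 12: h(12) = 1004.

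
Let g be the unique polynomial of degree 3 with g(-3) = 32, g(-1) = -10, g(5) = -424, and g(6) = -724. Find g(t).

Using the Lagrange interpolation formula with nodes -3, -1, 5, 6:
  L_0(t) = (t + 1)(t - 5)(t - 6) / -144
  L_1(t) = (t + 3)(t - 5)(t - 6) / 84
  L_2(t) = (t + 3)(t + 1)(t - 6) / -48
  L_3(t) = (t + 3)(t + 1)(t - 5) / 63
Then g(t) = 32·L_0(t) - 10·L_1(t) - 424·L_2(t) - 724·L_3(t).
Expanding and collecting terms gives g(t) = -3t^3 - 3t^2 + 6t - 4.
Check: g(5) = -424. ✓

g(t) = -3t^3 - 3t^2 + 6t - 4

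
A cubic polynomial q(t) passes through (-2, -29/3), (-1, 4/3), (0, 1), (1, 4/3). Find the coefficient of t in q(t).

Write q(t) = at^3 + bt^2 + ct + d. Substituting each data point gives a linear system:
  -8a + 4b - 2c + d = -29/3
  -a + b - c + d = 4/3
  d = 1
  a + b + c + d = 4/3
Solving the system yields a = 2, b = 1/3, c = -2, d = 1.
So q(t) = 2t^3 + (1/3)t^2 - 2t + 1.
The coefficient of t is -2.

-2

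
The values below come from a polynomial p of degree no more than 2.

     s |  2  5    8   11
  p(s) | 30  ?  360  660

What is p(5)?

150

The 3 known points determine the degree-2 polynomial uniquely.
Write p(s) = as^2 + bs + c. Substituting each data point gives a linear system:
  4a + 2b + c = 30
  64a + 8b + c = 360
  121a + 11b + c = 660
Solving the system yields a = 5, b = 5, c = 0.
So p(s) = 5s^2 + 5s.
Then p(5) = 150.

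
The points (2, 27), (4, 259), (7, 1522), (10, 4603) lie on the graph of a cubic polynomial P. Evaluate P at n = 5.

Write P(n) = an^3 + bn^2 + cn + d. Substituting each data point gives a linear system:
  8a + 4b + 2c + d = 27
  64a + 16b + 4c + d = 259
  343a + 49b + 7c + d = 1522
  1000a + 100b + 10c + d = 4603
Solving the system yields a = 5, b = -4, c = 0, d = 3.
So P(n) = 5n³ - 4n² + 3.
Then P(5) = 528.

528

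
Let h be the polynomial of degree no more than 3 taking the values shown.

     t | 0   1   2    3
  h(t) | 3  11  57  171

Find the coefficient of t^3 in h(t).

Write h(t) = at^3 + bt^2 + ct + d. Substituting each data point gives a linear system:
  d = 3
  a + b + c + d = 11
  8a + 4b + 2c + d = 57
  27a + 9b + 3c + d = 171
Solving the system yields a = 5, b = 4, c = -1, d = 3.
So h(t) = 5t^3 + 4t^2 - t + 3.
The leading coefficient is 5.

5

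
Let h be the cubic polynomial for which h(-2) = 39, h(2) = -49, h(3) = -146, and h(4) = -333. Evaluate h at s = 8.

Write h(s) = as^3 + bs^2 + cs + d. Substituting each data point gives a linear system:
  -8a + 4b - 2c + d = 39
  8a + 4b + 2c + d = -49
  27a + 9b + 3c + d = -146
  64a + 16b + 4c + d = -333
Solving the system yields a = -5, b = 0, c = -2, d = -5.
So h(s) = -5s^3 - 2s - 5.
Then h(8) = -2581.

-2581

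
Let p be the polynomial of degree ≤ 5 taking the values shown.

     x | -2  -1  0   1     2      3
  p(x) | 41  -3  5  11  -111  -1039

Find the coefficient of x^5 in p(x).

Write p(x) = ax^5 + bx^4 + cx^3 + dx^2 + ex + k. Substituting each data point gives a linear system:
  -32a + 16b - 8c + 4d - 2e + k = 41
  -a + b - c + d - e + k = -3
  k = 5
  a + b + c + d + e + k = 11
  32a + 16b + 8c + 4d + 2e + k = -111
  243a + 81b + 27c + 9d + 3e + k = -1039
Solving the system yields a = -4, b = -3, c = 5, d = 2, e = 6, k = 5.
So p(x) = -4x^5 - 3x^4 + 5x^3 + 2x^2 + 6x + 5.
The leading coefficient is -4.

-4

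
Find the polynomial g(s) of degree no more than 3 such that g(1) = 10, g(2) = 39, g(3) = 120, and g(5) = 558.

Write g(s) = as^3 + bs^2 + cs + d. Substituting each data point gives a linear system:
  a + b + c + d = 10
  8a + 4b + 2c + d = 39
  27a + 9b + 3c + d = 120
  125a + 25b + 5c + d = 558
Solving the system yields a = 5, b = -4, c = 6, d = 3.
So g(s) = 5s^3 - 4s^2 + 6s + 3.
Check: g(1) = 10. ✓

g(s) = 5s^3 - 4s^2 + 6s + 3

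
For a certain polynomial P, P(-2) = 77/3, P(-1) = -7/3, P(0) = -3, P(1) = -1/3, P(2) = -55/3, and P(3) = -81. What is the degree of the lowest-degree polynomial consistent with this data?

Forward differences of the values at n = -2, -1, 0, 1, 2, 3:
  P  : 77/3  -7/3  -3  -1/3  -55/3  -81
  Δ  : -28  -2/3  8/3  -18  -188/3
  Δ^2: 82/3  10/3  -62/3  -134/3
  Δ^3: -24  -24  -24
  Δ^4: 0  0
  Δ^5: 0
The third differences are constant (-24) and nonzero, while all higher differences vanish, so the minimal degree is 3.

3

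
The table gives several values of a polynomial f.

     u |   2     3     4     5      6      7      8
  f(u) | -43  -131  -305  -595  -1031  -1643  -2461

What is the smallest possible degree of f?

Forward differences of the values at u = 2, 3, 4, 5, 6, 7, 8:
  f  : -43  -131  -305  -595  -1031  -1643  -2461
  Δ  : -88  -174  -290  -436  -612  -818
  Δ^2: -86  -116  -146  -176  -206
  Δ^3: -30  -30  -30  -30
  Δ^4: 0  0  0
  Δ^5: 0  0
  Δ^6: 0
The third differences are constant (-30) and nonzero, while all higher differences vanish, so the minimal degree is 3.

3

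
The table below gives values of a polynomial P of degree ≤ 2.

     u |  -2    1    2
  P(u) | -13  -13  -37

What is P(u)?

Write P(u) = au^2 + bu + c. Substituting each data point gives a linear system:
  4a - 2b + c = -13
  a + b + c = -13
  4a + 2b + c = -37
Solving the system yields a = -6, b = -6, c = -1.
So P(u) = -6u^2 - 6u - 1.
Check: P(1) = -13. ✓

P(u) = -6u^2 - 6u - 1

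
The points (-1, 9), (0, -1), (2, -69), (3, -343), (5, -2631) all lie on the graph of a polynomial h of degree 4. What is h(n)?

Write h(n) = an^4 + bn^3 + cn^2 + dn + e. Substituting each data point gives a linear system:
  a - b + c - d + e = 9
  e = -1
  16a + 8b + 4c + 2d + e = -69
  81a + 27b + 9c + 3d + e = -343
  625a + 125b + 25c + 5d + e = -2631
Solving the system yields a = -4, b = -2, c = 6, d = -6, e = -1.
So h(n) = -4n^4 - 2n^3 + 6n^2 - 6n - 1.
Check: h(3) = -343. ✓

h(n) = -4n^4 - 2n^3 + 6n^2 - 6n - 1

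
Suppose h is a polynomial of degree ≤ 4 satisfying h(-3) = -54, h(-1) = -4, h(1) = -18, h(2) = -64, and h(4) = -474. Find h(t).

Write h(t) = at^4 + bt^3 + ct^2 + dt + e. Substituting each data point gives a linear system:
  81a - 27b + 9c - 3d + e = -54
  a - b + c - d + e = -4
  a + b + c + d + e = -18
  16a + 8b + 4c + 2d + e = -64
  256a + 64b + 16c + 4d + e = -474
Solving the system yields a = -1, b = -2, c = -4, d = -5, e = -6.
So h(t) = -t^4 - 2t^3 - 4t^2 - 5t - 6.
Check: h(4) = -474. ✓

h(t) = -t^4 - 2t^3 - 4t^2 - 5t - 6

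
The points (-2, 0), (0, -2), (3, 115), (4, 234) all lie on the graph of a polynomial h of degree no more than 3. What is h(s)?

Write h(s) = as^3 + bs^2 + cs + d. Substituting each data point gives a linear system:
  -8a + 4b - 2c + d = 0
  d = -2
  27a + 9b + 3c + d = 115
  64a + 16b + 4c + d = 234
Solving the system yields a = 2, b = 6, c = 3, d = -2.
So h(s) = 2s^3 + 6s^2 + 3s - 2.
Check: h(4) = 234. ✓

h(s) = 2s^3 + 6s^2 + 3s - 2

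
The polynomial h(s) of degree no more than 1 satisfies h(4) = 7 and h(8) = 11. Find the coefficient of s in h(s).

Write h(s) = as + b. Substituting each data point gives a linear system:
  4a + b = 7
  8a + b = 11
Solving the system yields a = 1, b = 3.
So h(s) = s + 3.
The leading coefficient is 1.

1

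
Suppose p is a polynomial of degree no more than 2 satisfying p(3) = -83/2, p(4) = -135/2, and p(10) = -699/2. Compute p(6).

-275/2

Write p(u) = au^2 + bu + c. Substituting each data point gives a linear system:
  9a + 3b + c = -83/2
  16a + 4b + c = -135/2
  100a + 10b + c = -699/2
Solving the system yields a = -3, b = -5, c = 1/2.
So p(u) = -3u^2 - 5u + 1/2.
Then p(6) = -275/2.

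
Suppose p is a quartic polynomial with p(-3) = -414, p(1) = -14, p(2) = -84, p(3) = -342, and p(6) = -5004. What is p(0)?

Using the Lagrange interpolation formula with nodes -3, 1, 2, 3, 6:
  L_0(n) = (n - 1)(n - 2)(n - 3)(n - 6) / 1080
  L_1(n) = (n + 3)(n - 2)(n - 3)(n - 6) / -40
  L_2(n) = (n + 3)(n - 1)(n - 3)(n - 6) / 20
  L_3(n) = (n + 3)(n - 1)(n - 2)(n - 6) / -36
  L_4(n) = (n + 3)(n - 1)(n - 2)(n - 3) / 540
Then p(n) = -414·L_0(n) - 14·L_1(n) - 84·L_2(n) - 342·L_3(n) - 5004·L_4(n).
Expanding and collecting terms gives p(n) = -4n⁴ + 2n³ - 6n² - 6n.
Evaluating at n = 0: p(0) = 0.

0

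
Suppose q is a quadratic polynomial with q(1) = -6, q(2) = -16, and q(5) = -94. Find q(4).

Using the Lagrange interpolation formula with nodes 1, 2, 5:
  L_0(u) = (u - 2)(u - 5) / 4
  L_1(u) = (u - 1)(u - 5) / -3
  L_2(u) = (u - 1)(u - 2) / 12
Then q(u) = -6·L_0(u) - 16·L_1(u) - 94·L_2(u).
Expanding and collecting terms gives q(u) = -4u² + 2u - 4.
Evaluating at u = 4: q(4) = -60.

-60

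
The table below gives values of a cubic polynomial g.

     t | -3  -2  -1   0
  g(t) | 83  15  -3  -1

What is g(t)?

g(t) = -5t^3 - 5t^2 + 2t - 1

Using the Lagrange interpolation formula with nodes -3, -2, -1, 0:
  L_0(t) = (t + 2)(t + 1)t / -6
  L_1(t) = (t + 3)(t + 1)t / 2
  L_2(t) = (t + 3)(t + 2)t / -2
  L_3(t) = (t + 3)(t + 2)(t + 1) / 6
Then g(t) = 83·L_0(t) + 15·L_1(t) - 3·L_2(t) - 1·L_3(t).
Expanding and collecting terms gives g(t) = -5t³ - 5t² + 2t - 1.
Check: g(-3) = 83. ✓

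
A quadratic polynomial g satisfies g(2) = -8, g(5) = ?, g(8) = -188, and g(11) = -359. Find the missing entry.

On equispaced nodes a degree-2 polynomial has vanishing third forward difference, so
  - g(2) + 3·g(5) - 3·g(8) + g(11) = 0.
Substituting the known values and solving for g(5):
  3·g(5) = -213
  g(5) = -71.

-71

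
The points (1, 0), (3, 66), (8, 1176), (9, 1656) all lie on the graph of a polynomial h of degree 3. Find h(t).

h(t) = 2t^3 + 3t^2 - 5t

Using the Lagrange interpolation formula with nodes 1, 3, 8, 9:
  L_0(t) = (t - 3)(t - 8)(t - 9) / -112
  L_1(t) = (t - 1)(t - 8)(t - 9) / 60
  L_2(t) = (t - 1)(t - 3)(t - 9) / -35
  L_3(t) = (t - 1)(t - 3)(t - 8) / 48
Then h(t) = 0·L_0(t) + 66·L_1(t) + 1176·L_2(t) + 1656·L_3(t).
Expanding and collecting terms gives h(t) = 2t³ + 3t² - 5t.
Check: h(3) = 66. ✓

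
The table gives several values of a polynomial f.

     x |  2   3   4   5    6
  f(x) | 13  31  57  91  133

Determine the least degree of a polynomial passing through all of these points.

2

Forward differences of the values at x = 2, 3, 4, 5, 6:
  f  : 13  31  57  91  133
  Δ  : 18  26  34  42
  Δ^2: 8  8  8
  Δ^3: 0  0
  Δ^4: 0
The second differences are constant (8) and nonzero, while all higher differences vanish, so the minimal degree is 2.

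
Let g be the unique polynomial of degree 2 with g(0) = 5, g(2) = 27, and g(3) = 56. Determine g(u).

g(u) = 6u^2 - u + 5

Write g(u) = au^2 + bu + c. Substituting each data point gives a linear system:
  c = 5
  4a + 2b + c = 27
  9a + 3b + c = 56
Solving the system yields a = 6, b = -1, c = 5.
So g(u) = 6u² - u + 5.
Check: g(3) = 56. ✓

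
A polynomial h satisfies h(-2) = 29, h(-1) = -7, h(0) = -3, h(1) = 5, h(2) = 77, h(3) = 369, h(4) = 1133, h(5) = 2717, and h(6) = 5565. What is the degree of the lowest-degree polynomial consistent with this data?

Forward differences of the values at u = -2, -1, 0, 1, 2, 3, 4, 5, 6:
  h  : 29  -7  -3  5  77  369  1133  2717  5565
  Δ  : -36  4  8  72  292  764  1584  2848
  Δ^2: 40  4  64  220  472  820  1264
  Δ^3: -36  60  156  252  348  444
  Δ^4: 96  96  96  96  96
  Δ^5: 0  0  0  0
  Δ^6: 0  0  0
  Δ^7: 0  0
  Δ^8: 0
The fourth differences are constant (96) and nonzero, while all higher differences vanish, so the minimal degree is 4.

4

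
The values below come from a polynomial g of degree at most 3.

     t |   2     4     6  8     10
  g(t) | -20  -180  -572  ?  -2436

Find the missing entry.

-1292

On equispaced nodes a degree-3 polynomial has vanishing fourth forward difference, so
  g(2) - 4·g(4) + 6·g(6) - 4·g(8) + g(10) = 0.
Substituting the known values and solving for g(8):
  -4·g(8) = 5168
  g(8) = -1292.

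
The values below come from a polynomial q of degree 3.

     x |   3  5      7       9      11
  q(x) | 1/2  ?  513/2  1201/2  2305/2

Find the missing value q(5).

On equispaced nodes a degree-3 polynomial has vanishing fourth forward difference, so
  q(3) - 4·q(5) + 6·q(7) - 4·q(9) + q(11) = 0.
Substituting the known values and solving for q(5):
  -4·q(5) = -290
  q(5) = 145/2.

145/2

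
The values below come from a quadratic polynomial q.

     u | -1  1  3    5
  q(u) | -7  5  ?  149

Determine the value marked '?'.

On equispaced nodes a degree-2 polynomial has vanishing third forward difference, so
  - q(-1) + 3·q(1) - 3·q(3) + q(5) = 0.
Substituting the known values and solving for q(3):
  -3·q(3) = -171
  q(3) = 57.

57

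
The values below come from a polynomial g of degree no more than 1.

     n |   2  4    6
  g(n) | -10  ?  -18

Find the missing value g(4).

On equispaced nodes a degree-1 polynomial has vanishing second forward difference, so
  g(2) - 2·g(4) + g(6) = 0.
Substituting the known values and solving for g(4):
  -2·g(4) = 28
  g(4) = -14.

-14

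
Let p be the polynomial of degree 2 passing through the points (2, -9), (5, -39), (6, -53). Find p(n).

Using the Lagrange interpolation formula with nodes 2, 5, 6:
  L_0(n) = (n - 5)(n - 6) / 12
  L_1(n) = (n - 2)(n - 6) / -3
  L_2(n) = (n - 2)(n - 5) / 4
Then p(n) = -9·L_0(n) - 39·L_1(n) - 53·L_2(n).
Expanding and collecting terms gives p(n) = -n² - 3n + 1.
Check: p(6) = -53. ✓

p(n) = -n^2 - 3n + 1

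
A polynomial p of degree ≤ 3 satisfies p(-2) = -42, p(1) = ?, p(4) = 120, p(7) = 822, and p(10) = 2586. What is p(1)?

The 4 known points determine the degree-3 polynomial uniquely.
Write p(n) = an^3 + bn^2 + cn + d. Substituting each data point gives a linear system:
  -8a + 4b - 2c + d = -42
  64a + 16b + 4c + d = 120
  343a + 49b + 7c + d = 822
  1000a + 100b + 10c + d = 2586
Solving the system yields a = 3, b = -4, c = -1, d = -4.
So p(n) = 3n^3 - 4n^2 - n - 4.
Then p(1) = -6.

-6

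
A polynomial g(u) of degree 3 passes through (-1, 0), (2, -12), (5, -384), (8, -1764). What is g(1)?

0

Write g(u) = au^3 + bu^2 + cu + d. Substituting each data point gives a linear system:
  -a + b - c + d = 0
  8a + 4b + 2c + d = -12
  125a + 25b + 5c + d = -384
  512a + 64b + 8c + d = -1764
Solving the system yields a = -4, b = 4, c = 4, d = -4.
So g(u) = -4u^3 + 4u^2 + 4u - 4.
Then g(1) = 0.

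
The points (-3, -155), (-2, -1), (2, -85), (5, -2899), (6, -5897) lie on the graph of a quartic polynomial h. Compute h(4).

Write h(u) = au^4 + bu^3 + cu^2 + du + e. Substituting each data point gives a linear system:
  81a - 27b + 9c - 3d + e = -155
  16a - 8b + 4c - 2d + e = -1
  16a + 8b + 4c + 2d + e = -85
  625a + 125b + 25c + 5d + e = -2899
  1296a + 216b + 36c + 6d + e = -5897
Solving the system yields a = -4, b = -4, c = 5, d = -5, e = 1.
So h(u) = -4u^4 - 4u^3 + 5u^2 - 5u + 1.
Then h(4) = -1219.

-1219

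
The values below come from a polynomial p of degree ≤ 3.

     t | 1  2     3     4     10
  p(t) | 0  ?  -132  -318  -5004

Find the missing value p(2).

The 4 known points determine the degree-3 polynomial uniquely.
Write p(t) = at^3 + bt^2 + ct + d. Substituting each data point gives a linear system:
  a + b + c + d = 0
  27a + 9b + 3c + d = -132
  64a + 16b + 4c + d = -318
  1000a + 100b + 10c + d = -5004
Solving the system yields a = -5, b = 0, c = -1, d = 6.
So p(t) = -5t^3 - t + 6.
Then p(2) = -36.

-36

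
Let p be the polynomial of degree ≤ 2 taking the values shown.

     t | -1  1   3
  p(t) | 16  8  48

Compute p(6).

198

Forward differences of the values at t = -1, 1, 3:
  p  : 16  8  48
  Δ  : -8  40
  Δ^2: 48
The second differences are constant, confirming degree 2.
Interpolating (Newton forward form) and evaluating at t = 6 gives p(6) = 198.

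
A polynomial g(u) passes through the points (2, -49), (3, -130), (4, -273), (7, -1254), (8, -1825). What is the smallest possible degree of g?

3

Divided differences on the nodes 2, 3, 4, 7, 8:
  order 0: -49  -130  -273  -1254  -1825
  order 1: -81  -143  -327  -571
  order 2: -31  -46  -61
  order 3: -3  -3
  order 4: 0
The order-3 divided differences are all -3 (nonzero) and every higher order vanishes, so the data lies on a polynomial of degree exactly 3.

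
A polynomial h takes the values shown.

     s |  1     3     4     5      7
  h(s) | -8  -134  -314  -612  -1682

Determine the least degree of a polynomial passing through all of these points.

Divided differences on the nodes 1, 3, 4, 5, 7:
  order 0: -8  -134  -314  -612  -1682
  order 1: -63  -180  -298  -535
  order 2: -39  -59  -79
  order 3: -5  -5
  order 4: 0
The order-3 divided differences are all -5 (nonzero) and every higher order vanishes, so the data lies on a polynomial of degree exactly 3.

3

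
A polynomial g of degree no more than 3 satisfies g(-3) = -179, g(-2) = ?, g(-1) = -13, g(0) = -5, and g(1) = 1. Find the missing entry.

-59

On equispaced nodes a degree-3 polynomial has vanishing fourth forward difference, so
  g(-3) - 4·g(-2) + 6·g(-1) - 4·g(0) + g(1) = 0.
Substituting the known values and solving for g(-2):
  -4·g(-2) = 236
  g(-2) = -59.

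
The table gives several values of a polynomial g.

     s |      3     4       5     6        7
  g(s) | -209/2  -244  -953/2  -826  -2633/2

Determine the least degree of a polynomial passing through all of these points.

3

Forward differences of the values at s = 3, 4, 5, 6, 7:
  g  : -209/2  -244  -953/2  -826  -2633/2
  Δ  : -279/2  -465/2  -699/2  -981/2
  Δ^2: -93  -117  -141
  Δ^3: -24  -24
  Δ^4: 0
The third differences are constant (-24) and nonzero, while all higher differences vanish, so the minimal degree is 3.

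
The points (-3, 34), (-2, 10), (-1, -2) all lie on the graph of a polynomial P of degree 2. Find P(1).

Using the Lagrange interpolation formula with nodes -3, -2, -1:
  L_0(x) = (x + 2)(x + 1) / 2
  L_1(x) = (x + 3)(x + 1) / -1
  L_2(x) = (x + 3)(x + 2) / 2
Then P(x) = 34·L_0(x) + 10·L_1(x) - 2·L_2(x).
Expanding and collecting terms gives P(x) = 6x² + 6x - 2.
Evaluating at x = 1: P(1) = 10.

10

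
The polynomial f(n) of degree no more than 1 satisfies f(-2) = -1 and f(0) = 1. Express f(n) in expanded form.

f(n) = n + 1

Write f(n) = an + b. Substituting each data point gives a linear system:
  -2a + b = -1
  b = 1
Solving the system yields a = 1, b = 1.
So f(n) = n + 1.
Check: f(0) = 1. ✓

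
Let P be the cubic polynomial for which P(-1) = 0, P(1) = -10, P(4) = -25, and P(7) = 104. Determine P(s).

Write P(s) = as^3 + bs^2 + cs + d. Substituting each data point gives a linear system:
  -a + b - c + d = 0
  a + b + c + d = -10
  64a + 16b + 4c + d = -25
  343a + 49b + 7c + d = 104
Solving the system yields a = 1, b = -4, c = -6, d = -1.
So P(s) = s^3 - 4s^2 - 6s - 1.
Check: P(-1) = 0. ✓

P(s) = s^3 - 4s^2 - 6s - 1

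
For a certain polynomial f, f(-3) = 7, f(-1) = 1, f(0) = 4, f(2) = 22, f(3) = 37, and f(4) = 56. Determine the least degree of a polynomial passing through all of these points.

Divided differences on the nodes -3, -1, 0, 2, 3, 4:
  order 0: 7  1  4  22  37  56
  order 1: -3  3  9  15  19
  order 2: 2  2  2  2
  order 3: 0  0  0
  order 4: 0  0
  order 5: 0
The order-2 divided differences are all 2 (nonzero) and every higher order vanishes, so the data lies on a polynomial of degree exactly 2.

2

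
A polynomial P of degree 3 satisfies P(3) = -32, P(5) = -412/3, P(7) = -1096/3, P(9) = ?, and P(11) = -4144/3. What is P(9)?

-764

The 4 known points determine the degree-3 polynomial uniquely.
Write P(n) = an^3 + bn^2 + cn + d. Substituting each data point gives a linear system:
  27a + 9b + 3c + d = -32
  125a + 25b + 5c + d = -412/3
  343a + 49b + 7c + d = -1096/3
  1331a + 121b + 11c + d = -4144/3
Solving the system yields a = -1, b = -1/3, c = -1, d = 1.
So P(n) = -n³ - (1/3)n² - n + 1.
Then P(9) = -764.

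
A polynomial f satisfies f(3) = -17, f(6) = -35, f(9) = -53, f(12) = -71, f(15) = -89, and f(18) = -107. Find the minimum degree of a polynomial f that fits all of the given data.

Forward differences of the values at x = 3, 6, 9, 12, 15, 18:
  f  : -17  -35  -53  -71  -89  -107
  Δ  : -18  -18  -18  -18  -18
  Δ^2: 0  0  0  0
  Δ^3: 0  0  0
  Δ^4: 0  0
  Δ^5: 0
The first differences are constant (-18) and nonzero, while all higher differences vanish, so the minimal degree is 1.

1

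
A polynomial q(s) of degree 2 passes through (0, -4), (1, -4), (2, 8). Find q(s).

Using the Lagrange interpolation formula with nodes 0, 1, 2:
  L_0(s) = (s - 1)(s - 2) / 2
  L_1(s) = s(s - 2) / -1
  L_2(s) = s(s - 1) / 2
Then q(s) = -4·L_0(s) - 4·L_1(s) + 8·L_2(s).
Expanding and collecting terms gives q(s) = 6s^2 - 6s - 4.
Check: q(1) = -4. ✓

q(s) = 6s^2 - 6s - 4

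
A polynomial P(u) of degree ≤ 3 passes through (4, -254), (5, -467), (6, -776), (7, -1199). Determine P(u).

P(u) = -3u^3 - 3u^2 - 3u - 2

Write P(u) = au^3 + bu^2 + cu + d. Substituting each data point gives a linear system:
  64a + 16b + 4c + d = -254
  125a + 25b + 5c + d = -467
  216a + 36b + 6c + d = -776
  343a + 49b + 7c + d = -1199
Solving the system yields a = -3, b = -3, c = -3, d = -2.
So P(u) = -3u³ - 3u² - 3u - 2.
Check: P(4) = -254. ✓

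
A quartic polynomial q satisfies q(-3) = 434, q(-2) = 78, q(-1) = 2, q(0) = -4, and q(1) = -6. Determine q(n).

Write q(n) = an^4 + bn^3 + cn^2 + dn + e. Substituting each data point gives a linear system:
  81a - 27b + 9c - 3d + e = 434
  16a - 8b + 4c - 2d + e = 78
  a - b + c - d + e = 2
  e = -4
  a + b + c + d + e = -6
Solving the system yields a = 6, b = 1, c = -4, d = -5, e = -4.
So q(n) = 6n^4 + n^3 - 4n^2 - 5n - 4.
Check: q(1) = -6. ✓

q(n) = 6n^4 + n^3 - 4n^2 - 5n - 4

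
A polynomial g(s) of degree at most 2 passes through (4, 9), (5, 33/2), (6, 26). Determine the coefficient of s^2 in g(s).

1

Write g(s) = as^2 + bs + c. Substituting each data point gives a linear system:
  16a + 4b + c = 9
  25a + 5b + c = 33/2
  36a + 6b + c = 26
Solving the system yields a = 1, b = -3/2, c = -1.
So g(s) = s² - (3/2)s - 1.
The leading coefficient is 1.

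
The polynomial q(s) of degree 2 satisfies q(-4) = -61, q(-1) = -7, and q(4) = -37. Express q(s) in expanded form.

q(s) = -3s^2 + 3s - 1

Write q(s) = as^2 + bs + c. Substituting each data point gives a linear system:
  16a - 4b + c = -61
  a - b + c = -7
  16a + 4b + c = -37
Solving the system yields a = -3, b = 3, c = -1.
So q(s) = -3s^2 + 3s - 1.
Check: q(-1) = -7. ✓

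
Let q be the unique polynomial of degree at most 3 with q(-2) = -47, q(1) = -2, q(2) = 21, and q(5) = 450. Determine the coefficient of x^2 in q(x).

Write q(x) = ax^3 + bx^2 + cx + d. Substituting each data point gives a linear system:
  -8a + 4b - 2c + d = -47
  a + b + c + d = -2
  8a + 4b + 2c + d = 21
  125a + 25b + 5c + d = 450
Solving the system yields a = 4, b = -2, c = 1, d = -5.
So q(x) = 4x^3 - 2x^2 + x - 5.
The coefficient of x^2 is -2.

-2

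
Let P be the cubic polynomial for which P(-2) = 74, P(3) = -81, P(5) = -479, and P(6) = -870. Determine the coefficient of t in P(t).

Write P(t) = at^3 + bt^2 + ct + d. Substituting each data point gives a linear system:
  -8a + 4b - 2c + d = 74
  27a + 9b + 3c + d = -81
  125a + 25b + 5c + d = -479
  216a + 36b + 6c + d = -870
Solving the system yields a = -5, b = 6, c = -2, d = 6.
So P(t) = -5t³ + 6t² - 2t + 6.
The coefficient of t is -2.

-2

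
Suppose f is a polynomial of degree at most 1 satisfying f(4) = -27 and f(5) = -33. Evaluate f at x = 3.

-21

Write f(x) = ax + b. Substituting each data point gives a linear system:
  4a + b = -27
  5a + b = -33
Solving the system yields a = -6, b = -3.
So f(x) = -6x - 3.
Then f(3) = -21.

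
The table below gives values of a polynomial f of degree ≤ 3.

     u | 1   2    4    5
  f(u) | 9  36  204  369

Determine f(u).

f(u) = 2u^3 + 5u^2 - 2u + 4

Using the Lagrange interpolation formula with nodes 1, 2, 4, 5:
  L_0(u) = (u - 2)(u - 4)(u - 5) / -12
  L_1(u) = (u - 1)(u - 4)(u - 5) / 6
  L_2(u) = (u - 1)(u - 2)(u - 5) / -6
  L_3(u) = (u - 1)(u - 2)(u - 4) / 12
Then f(u) = 9·L_0(u) + 36·L_1(u) + 204·L_2(u) + 369·L_3(u).
Expanding and collecting terms gives f(u) = 2u^3 + 5u^2 - 2u + 4.
Check: f(1) = 9. ✓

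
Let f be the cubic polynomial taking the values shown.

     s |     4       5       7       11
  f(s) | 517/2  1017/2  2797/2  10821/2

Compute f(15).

Write f(s) = as^3 + bs^2 + cs + d. Substituting each data point gives a linear system:
  64a + 16b + 4c + d = 517/2
  125a + 25b + 5c + d = 1017/2
  343a + 49b + 7c + d = 2797/2
  1331a + 121b + 11c + d = 10821/2
Solving the system yields a = 4, b = 1, c = -3, d = -3/2.
So f(s) = 4s³ + s² - 3s - 3/2.
Then f(15) = 27357/2.

27357/2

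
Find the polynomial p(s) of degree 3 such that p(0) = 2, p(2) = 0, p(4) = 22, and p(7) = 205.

Write p(s) = as^3 + bs^2 + cs + d. Substituting each data point gives a linear system:
  d = 2
  8a + 4b + 2c + d = 0
  64a + 16b + 4c + d = 22
  343a + 49b + 7c + d = 205
Solving the system yields a = 1, b = -3, c = 1, d = 2.
So p(s) = s^3 - 3s^2 + s + 2.
Check: p(2) = 0. ✓

p(s) = s^3 - 3s^2 + s + 2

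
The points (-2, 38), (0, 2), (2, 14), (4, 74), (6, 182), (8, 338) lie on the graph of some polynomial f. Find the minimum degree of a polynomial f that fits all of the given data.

2

Forward differences of the values at s = -2, 0, 2, 4, 6, 8:
  f  : 38  2  14  74  182  338
  Δ  : -36  12  60  108  156
  Δ^2: 48  48  48  48
  Δ^3: 0  0  0
  Δ^4: 0  0
  Δ^5: 0
The second differences are constant (48) and nonzero, while all higher differences vanish, so the minimal degree is 2.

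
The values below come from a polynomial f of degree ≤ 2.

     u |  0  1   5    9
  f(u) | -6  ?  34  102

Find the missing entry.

-2

The 3 known points determine the degree-2 polynomial uniquely.
Write f(u) = au^2 + bu + c. Substituting each data point gives a linear system:
  c = -6
  25a + 5b + c = 34
  81a + 9b + c = 102
Solving the system yields a = 1, b = 3, c = -6.
So f(u) = u^2 + 3u - 6.
Then f(1) = -2.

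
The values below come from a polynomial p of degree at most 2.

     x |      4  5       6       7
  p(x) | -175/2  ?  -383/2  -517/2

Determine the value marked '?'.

-269/2

The 3 known points determine the degree-2 polynomial uniquely.
Write p(x) = ax^2 + bx + c. Substituting each data point gives a linear system:
  16a + 4b + c = -175/2
  36a + 6b + c = -383/2
  49a + 7b + c = -517/2
Solving the system yields a = -5, b = -2, c = 1/2.
So p(x) = -5x^2 - 2x + 1/2.
Then p(5) = -269/2.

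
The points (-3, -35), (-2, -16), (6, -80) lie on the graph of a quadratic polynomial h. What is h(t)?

Write h(t) = at^2 + bt + c. Substituting each data point gives a linear system:
  9a - 3b + c = -35
  4a - 2b + c = -16
  36a + 6b + c = -80
Solving the system yields a = -3, b = 4, c = 4.
So h(t) = -3t^2 + 4t + 4.
Check: h(-2) = -16. ✓

h(t) = -3t^2 + 4t + 4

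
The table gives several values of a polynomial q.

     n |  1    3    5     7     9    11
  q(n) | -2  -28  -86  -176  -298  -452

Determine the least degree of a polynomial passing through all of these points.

Forward differences of the values at n = 1, 3, 5, 7, 9, 11:
  q  : -2  -28  -86  -176  -298  -452
  Δ  : -26  -58  -90  -122  -154
  Δ^2: -32  -32  -32  -32
  Δ^3: 0  0  0
  Δ^4: 0  0
  Δ^5: 0
The second differences are constant (-32) and nonzero, while all higher differences vanish, so the minimal degree is 2.

2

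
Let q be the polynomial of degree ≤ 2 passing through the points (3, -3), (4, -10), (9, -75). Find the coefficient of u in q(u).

Write q(u) = au^2 + bu + c. Substituting each data point gives a linear system:
  9a + 3b + c = -3
  16a + 4b + c = -10
  81a + 9b + c = -75
Solving the system yields a = -1, b = 0, c = 6.
So q(u) = -u^2 + 6.
The coefficient of u is 0.

0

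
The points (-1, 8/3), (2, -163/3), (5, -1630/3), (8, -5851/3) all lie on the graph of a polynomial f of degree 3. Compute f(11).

-14284/3

Using the Lagrange interpolation formula with nodes -1, 2, 5, 8:
  L_0(u) = (u - 2)(u - 5)(u - 8) / -162
  L_1(u) = (u + 1)(u - 5)(u - 8) / 54
  L_2(u) = (u + 1)(u - 2)(u - 8) / -54
  L_3(u) = (u + 1)(u - 2)(u - 5) / 162
Then f(u) = 8/3·L_0(u) - 163/3·L_1(u) - 1630/3·L_2(u) - 5851/3·L_3(u).
Expanding and collecting terms gives f(u) = -3u³ - 6u² - 4u + 5/3.
Evaluating at u = 11: f(11) = -14284/3.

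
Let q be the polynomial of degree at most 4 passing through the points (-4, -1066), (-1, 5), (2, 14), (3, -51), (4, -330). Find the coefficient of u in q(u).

Write q(u) = au^4 + bu^3 + cu^2 + du + e. Substituting each data point gives a linear system:
  256a - 64b + 16c - 4d + e = -1066
  a - b + c - d + e = 5
  16a + 8b + 4c + 2d + e = 14
  81a + 27b + 9c + 3d + e = -51
  256a + 64b + 16c + 4d + e = -330
Solving the system yields a = -3, b = 6, c = 4, d = -4, e = 6.
So q(u) = -3u^4 + 6u^3 + 4u^2 - 4u + 6.
The coefficient of u is -4.

-4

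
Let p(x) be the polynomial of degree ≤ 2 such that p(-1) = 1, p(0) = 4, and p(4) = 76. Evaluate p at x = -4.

Using the Lagrange interpolation formula with nodes -1, 0, 4:
  L_0(x) = x(x - 4) / 5
  L_1(x) = (x + 1)(x - 4) / -4
  L_2(x) = (x + 1)x / 20
Then p(x) = 1·L_0(x) + 4·L_1(x) + 76·L_2(x).
Expanding and collecting terms gives p(x) = 3x² + 6x + 4.
Evaluating at x = -4: p(-4) = 28.

28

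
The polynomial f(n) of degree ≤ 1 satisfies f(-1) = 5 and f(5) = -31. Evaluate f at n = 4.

Using the Lagrange interpolation formula with nodes -1, 5:
  L_0(n) = (n - 5) / -6
  L_1(n) = (n + 1) / 6
Then f(n) = 5·L_0(n) - 31·L_1(n).
Expanding and collecting terms gives f(n) = -6n - 1.
Evaluating at n = 4: f(4) = -25.

-25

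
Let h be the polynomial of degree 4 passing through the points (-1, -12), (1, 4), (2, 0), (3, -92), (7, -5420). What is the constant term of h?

Write h(n) = an^4 + bn^3 + cn^2 + dn + e. Substituting each data point gives a linear system:
  a - b + c - d + e = -12
  a + b + c + d + e = 4
  16a + 8b + 4c + 2d + e = 0
  81a + 27b + 9c + 3d + e = -92
  2401a + 343b + 49c + 7d + e = -5420
Solving the system yields a = -3, b = 5, c = 1, d = 3, e = -2.
So h(n) = -3n^4 + 5n^3 + n^2 + 3n - 2.
The constant term is -2.

-2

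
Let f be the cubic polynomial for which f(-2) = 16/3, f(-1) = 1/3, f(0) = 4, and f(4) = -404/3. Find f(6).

Using the Lagrange interpolation formula with nodes -2, -1, 0, 4:
  L_0(x) = (x + 1)x(x - 4) / -12
  L_1(x) = (x + 2)x(x - 4) / 5
  L_2(x) = (x + 2)(x + 1)(x - 4) / -8
  L_3(x) = (x + 2)(x + 1)x / 120
Then f(x) = 16/3·L_0(x) + 1/3·L_1(x) + 4·L_2(x) - 404/3·L_3(x).
Expanding and collecting terms gives f(x) = -2x³ - (5/3)x² + 4x + 4.
Evaluating at x = 6: f(6) = -464.

-464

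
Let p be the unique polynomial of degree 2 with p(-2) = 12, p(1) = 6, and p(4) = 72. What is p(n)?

p(n) = 4n^2 + 2n

Using the Lagrange interpolation formula with nodes -2, 1, 4:
  L_0(n) = (n - 1)(n - 4) / 18
  L_1(n) = (n + 2)(n - 4) / -9
  L_2(n) = (n + 2)(n - 1) / 18
Then p(n) = 12·L_0(n) + 6·L_1(n) + 72·L_2(n).
Expanding and collecting terms gives p(n) = 4n^2 + 2n.
Check: p(4) = 72. ✓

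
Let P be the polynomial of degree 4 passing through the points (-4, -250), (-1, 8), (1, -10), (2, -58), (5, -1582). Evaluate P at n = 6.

Write P(n) = an^4 + bn^3 + cn^2 + dn + e. Substituting each data point gives a linear system:
  256a - 64b + 16c - 4d + e = -250
  a - b + c - d + e = 8
  a + b + c + d + e = -10
  16a + 8b + 4c + 2d + e = -58
  625a + 125b + 25c + 5d + e = -1582
Solving the system yields a = -2, b = -3, c = 3, d = -6, e = -2.
So P(n) = -2n⁴ - 3n³ + 3n² - 6n - 2.
Then P(6) = -3170.

-3170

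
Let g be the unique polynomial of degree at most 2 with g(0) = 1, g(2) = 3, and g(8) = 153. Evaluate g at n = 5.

Using the Lagrange interpolation formula with nodes 0, 2, 8:
  L_0(n) = (n - 2)(n - 8) / 16
  L_1(n) = n(n - 8) / -12
  L_2(n) = n(n - 2) / 48
Then g(n) = 1·L_0(n) + 3·L_1(n) + 153·L_2(n).
Expanding and collecting terms gives g(n) = 3n² - 5n + 1.
Evaluating at n = 5: g(5) = 51.

51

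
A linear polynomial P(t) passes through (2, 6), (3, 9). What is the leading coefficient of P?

Write P(t) = at + b. Substituting each data point gives a linear system:
  2a + b = 6
  3a + b = 9
Solving the system yields a = 3, b = 0.
So P(t) = 3t.
The leading coefficient is 3.

3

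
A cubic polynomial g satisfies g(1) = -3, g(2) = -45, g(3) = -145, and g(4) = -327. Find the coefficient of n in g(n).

1

Write g(n) = an^3 + bn^2 + cn + d. Substituting each data point gives a linear system:
  a + b + c + d = -3
  8a + 4b + 2c + d = -45
  27a + 9b + 3c + d = -145
  64a + 16b + 4c + d = -327
Solving the system yields a = -4, b = -5, c = 1, d = 5.
So g(n) = -4n^3 - 5n^2 + n + 5.
The coefficient of n is 1.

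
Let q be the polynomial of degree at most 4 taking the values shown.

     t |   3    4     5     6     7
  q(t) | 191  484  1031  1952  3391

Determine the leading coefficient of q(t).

Write q(t) = at^4 + bt^3 + ct^2 + dt + e. Substituting each data point gives a linear system:
  81a + 27b + 9c + 3d + e = 191
  256a + 64b + 16c + 4d + e = 484
  625a + 125b + 25c + 5d + e = 1031
  1296a + 216b + 36c + 6d + e = 1952
  2401a + 343b + 49c + 7d + e = 3391
Solving the system yields a = 1, b = 2, c = 6, d = 2, e = -4.
So q(t) = t^4 + 2t^3 + 6t^2 + 2t - 4.
The leading coefficient is 1.

1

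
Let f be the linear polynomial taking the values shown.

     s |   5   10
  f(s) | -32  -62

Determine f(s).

Using the Lagrange interpolation formula with nodes 5, 10:
  L_0(s) = (s - 10) / -5
  L_1(s) = (s - 5) / 5
Then f(s) = -32·L_0(s) - 62·L_1(s).
Expanding and collecting terms gives f(s) = -6s - 2.
Check: f(5) = -32. ✓

f(s) = -6s - 2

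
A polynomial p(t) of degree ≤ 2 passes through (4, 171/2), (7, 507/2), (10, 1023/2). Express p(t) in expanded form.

Write p(t) = at^2 + bt + c. Substituting each data point gives a linear system:
  16a + 4b + c = 171/2
  49a + 7b + c = 507/2
  100a + 10b + c = 1023/2
Solving the system yields a = 5, b = 1, c = 3/2.
So p(t) = 5t² + t + 3/2.
Check: p(4) = 171/2. ✓

p(t) = 5t^2 + t + 3/2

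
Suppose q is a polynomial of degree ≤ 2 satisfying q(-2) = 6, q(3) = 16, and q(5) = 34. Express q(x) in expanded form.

q(x) = x^2 + x + 4

Write q(x) = ax^2 + bx + c. Substituting each data point gives a linear system:
  4a - 2b + c = 6
  9a + 3b + c = 16
  25a + 5b + c = 34
Solving the system yields a = 1, b = 1, c = 4.
So q(x) = x^2 + x + 4.
Check: q(5) = 34. ✓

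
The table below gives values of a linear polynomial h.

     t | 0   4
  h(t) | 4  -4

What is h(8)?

Using the Lagrange interpolation formula with nodes 0, 4:
  L_0(t) = (t - 4) / -4
  L_1(t) = t / 4
Then h(t) = 4·L_0(t) - 4·L_1(t).
Expanding and collecting terms gives h(t) = -2t + 4.
Evaluating at t = 8: h(8) = -12.

-12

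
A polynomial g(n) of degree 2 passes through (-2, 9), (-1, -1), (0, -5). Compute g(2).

5

Forward differences of the values at n = -2, -1, 0:
  g  : 9  -1  -5
  Δ  : -10  -4
  Δ^2: 6
The second differences are constant, confirming degree 2.
Interpolating (Newton forward form) and evaluating at n = 2 gives g(2) = 5.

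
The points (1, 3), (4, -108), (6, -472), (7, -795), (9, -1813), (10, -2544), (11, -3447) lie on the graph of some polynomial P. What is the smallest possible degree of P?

3

Divided differences on the nodes 1, 4, 6, 7, 9, 10, 11:
  order 0: 3  -108  -472  -795  -1813  -2544  -3447
  order 1: -37  -182  -323  -509  -731  -903
  order 2: -29  -47  -62  -74  -86
  order 3: -3  -3  -3  -3
  order 4: 0  0  0
  order 5: 0  0
  order 6: 0
The order-3 divided differences are all -3 (nonzero) and every higher order vanishes, so the data lies on a polynomial of degree exactly 3.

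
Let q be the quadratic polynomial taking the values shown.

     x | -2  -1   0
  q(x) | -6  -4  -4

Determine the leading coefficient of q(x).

Write q(x) = ax^2 + bx + c. Substituting each data point gives a linear system:
  4a - 2b + c = -6
  a - b + c = -4
  c = -4
Solving the system yields a = -1, b = -1, c = -4.
So q(x) = -x^2 - x - 4.
The leading coefficient is -1.

-1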